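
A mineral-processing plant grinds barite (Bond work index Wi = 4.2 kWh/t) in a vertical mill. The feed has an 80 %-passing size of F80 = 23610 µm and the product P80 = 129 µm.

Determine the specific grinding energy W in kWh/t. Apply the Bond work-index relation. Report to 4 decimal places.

W = 3.4246 kWh/t

W = 10·Wi·(P80^(-½) − F80^(-½))
1/√129 = 0.088045;  1/√23610 = 0.006508
W = 10·4.2·(0.088045 − 0.006508) = 3.4246 kWh/t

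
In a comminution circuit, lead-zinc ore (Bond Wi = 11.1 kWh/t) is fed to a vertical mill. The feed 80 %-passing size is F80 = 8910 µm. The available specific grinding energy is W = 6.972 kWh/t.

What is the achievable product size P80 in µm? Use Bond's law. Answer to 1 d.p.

P80 = 185.6 µm

W = 10 Wi / √P80 − 10 Wi / √F80
1/√P80 = 1/√F80 + W/(10·Wi)
  = 6.9720/(10·11.1) + 1/√8910 = 0.062811 + 0.010594 = 0.073405
P80 = (1/0.073405)² = 13.6231² = 185.59 µm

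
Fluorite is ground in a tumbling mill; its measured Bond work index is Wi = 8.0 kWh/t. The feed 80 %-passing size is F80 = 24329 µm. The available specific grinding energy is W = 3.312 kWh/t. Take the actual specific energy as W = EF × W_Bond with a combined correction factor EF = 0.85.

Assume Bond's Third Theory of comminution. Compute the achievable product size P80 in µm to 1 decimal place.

W = 10·Wi·[P80^(−½) − F80^(−½)]
W_Bond = W / EF = 3.312 / 0.85 = 3.8965 kWh/t
⇒ 1/√P80 = W_Bond/(10·Wi) + 1/√F80
  = 3.8965/(10·8.0) + 1/√24329 = 0.048706 + 0.006411 = 0.055117
P80 = (1/0.055117)² = 18.1432² = 329.18 µm

P80 = 329.2 µm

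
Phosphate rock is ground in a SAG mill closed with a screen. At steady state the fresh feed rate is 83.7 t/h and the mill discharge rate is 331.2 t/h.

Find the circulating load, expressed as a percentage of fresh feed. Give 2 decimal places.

Discharge = new feed + return, hence
R = M − F = 331.2 − 83.7 = 247.5 t/h
CL = 100·R/F = 100·247.5/83.7 = 295.70 %

CL = 295.70 %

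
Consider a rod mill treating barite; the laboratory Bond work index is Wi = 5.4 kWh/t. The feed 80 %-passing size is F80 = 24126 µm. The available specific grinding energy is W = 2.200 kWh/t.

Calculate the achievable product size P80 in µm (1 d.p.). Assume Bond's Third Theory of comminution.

W_Bond = 10·Wi·(1/√P₈₀ − 1/√F₈₀)
P80^-0.5 = F80^-0.5 + W/(10 Wi)
  = 2.2000/(10·5.4) + 1/√24126 = 0.040741 + 0.006438 = 0.047179
P80 = (1/0.047179)² = 21.1959² = 449.27 µm

P80 = 449.3 µm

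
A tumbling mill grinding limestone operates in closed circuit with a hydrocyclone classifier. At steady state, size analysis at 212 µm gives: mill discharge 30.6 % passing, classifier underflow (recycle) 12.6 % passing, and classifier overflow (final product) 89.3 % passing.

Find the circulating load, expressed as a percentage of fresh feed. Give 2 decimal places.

CL = 326.11 %

Let r = R/F. Size balance at 212 µm:
(1+r)d = ru + o → r = (o−d)/(d−u)
r = (89.3 − 30.6)/(30.6 − 12.6) = 58.7/18.0 = 3.2611
CL = 100·r = 326.11 %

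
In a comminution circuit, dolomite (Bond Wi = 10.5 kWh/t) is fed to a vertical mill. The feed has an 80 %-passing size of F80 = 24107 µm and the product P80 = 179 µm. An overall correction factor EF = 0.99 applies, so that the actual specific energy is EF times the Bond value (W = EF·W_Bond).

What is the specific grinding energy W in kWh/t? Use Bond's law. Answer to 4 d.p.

W = 10·Wi·[P80^(−½) − F80^(−½)]
1/√179 = 0.074744;  1/√24107 = 0.006441
W = 10·10.5·(0.074744 − 0.006441) = 7.1718 kWh/t
W_actual = 0.99 × 7.1718 = 7.1001 kWh/t

W = 7.1001 kWh/t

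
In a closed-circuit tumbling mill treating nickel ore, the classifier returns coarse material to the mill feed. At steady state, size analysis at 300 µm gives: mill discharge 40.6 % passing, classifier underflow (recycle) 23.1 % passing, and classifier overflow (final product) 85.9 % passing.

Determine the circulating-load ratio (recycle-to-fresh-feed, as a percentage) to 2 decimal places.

CL = 258.86 %

Balance %-passing 300 µm (r = R/F):
(1+r)d = ru + o → r = (o−d)/(d−u)
r = (85.9 − 40.6)/(40.6 − 23.1) = 45.3/17.5 = 2.5886
CL = 100·r = 258.86 %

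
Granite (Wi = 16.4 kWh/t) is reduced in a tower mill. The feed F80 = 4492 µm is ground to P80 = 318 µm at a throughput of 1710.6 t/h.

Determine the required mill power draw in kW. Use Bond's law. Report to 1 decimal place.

P = 11546.1 kW

W = 10 Wi (1/√P80 − 1/√F80)  [Bond]
W = 10·16.4·(1/√318 − 1/√4492) = 10·16.4·(0.041157) = 6.7497 kWh/t
P = W·T = 6.7497·1710.6 = 11546.1 kW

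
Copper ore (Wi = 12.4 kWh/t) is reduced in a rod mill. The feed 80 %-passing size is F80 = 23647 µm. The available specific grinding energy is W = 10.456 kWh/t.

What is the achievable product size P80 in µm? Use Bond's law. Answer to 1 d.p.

P80 = 121.2 µm

W = 10 Wi / √P80 − 10 Wi / √F80
P80^-0.5 = F80^-0.5 + W/(10 Wi)
  = 10.4560/(10·12.4) + 1/√23647 = 0.084323 + 0.006503 = 0.090826
P80 = (1/0.090826)² = 11.0101² = 121.22 µm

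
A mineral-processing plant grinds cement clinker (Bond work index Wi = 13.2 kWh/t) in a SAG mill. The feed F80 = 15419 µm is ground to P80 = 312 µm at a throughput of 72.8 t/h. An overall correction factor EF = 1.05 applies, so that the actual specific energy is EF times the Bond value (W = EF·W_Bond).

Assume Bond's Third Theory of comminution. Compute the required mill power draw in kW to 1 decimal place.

Bond:  W = 10 Wi (1/√P − 1/√F)
W = 10·13.2·(1/√312 − 1/√15419) = 10·13.2·(0.048561) = 6.4100 kWh/t
W_actual = 1.05 × 6.4100 = 6.7305 kWh/t
Mill draw = 6.7305 × 72.8 = 490.0 kW

P = 490.0 kW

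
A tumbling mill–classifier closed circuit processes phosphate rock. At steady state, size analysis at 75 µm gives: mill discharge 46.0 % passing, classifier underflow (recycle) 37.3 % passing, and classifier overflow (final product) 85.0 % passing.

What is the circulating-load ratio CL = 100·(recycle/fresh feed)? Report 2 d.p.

Balance %-passing 75 µm (r = R/F):
(1+r)·d = r·u + o ⇒ r = (o−d)/(d−u)
r = (85.0 − 46.0)/(46.0 − 37.3) = 39.0/8.7 = 4.4828
CL = 100·r = 448.28 %

CL = 448.28 %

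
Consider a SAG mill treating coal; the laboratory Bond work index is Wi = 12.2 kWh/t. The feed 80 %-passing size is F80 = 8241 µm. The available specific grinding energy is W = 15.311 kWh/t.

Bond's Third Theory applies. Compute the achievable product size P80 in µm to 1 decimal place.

P80 = 53.7 µm

Bond:  W = 10 Wi (1/√P − 1/√F)
P80^-0.5 = F80^-0.5 + W/(10 Wi)
  = 15.3110/(10·12.2) + 1/√8241 = 0.125500 + 0.011016 = 0.136516
P80 = (1/0.136516)² = 7.3252² = 53.66 µm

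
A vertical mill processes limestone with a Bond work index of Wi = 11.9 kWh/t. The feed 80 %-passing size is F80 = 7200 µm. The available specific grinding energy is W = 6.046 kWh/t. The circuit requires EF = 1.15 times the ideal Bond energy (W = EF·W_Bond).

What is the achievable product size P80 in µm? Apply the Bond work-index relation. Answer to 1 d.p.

Bond:  W = 10 Wi (1/√P − 1/√F)
W_Bond = W / EF = 6.046 / 1.15 = 5.2574 kWh/t
1/√P80 = 1/√F80 + W_Bond/(10·Wi)
  = 5.2574/(10·11.9) + 1/√7200 = 0.044180 + 0.011785 = 0.055965
P80 = (1/0.055965)² = 17.8684² = 319.28 µm

P80 = 319.3 µm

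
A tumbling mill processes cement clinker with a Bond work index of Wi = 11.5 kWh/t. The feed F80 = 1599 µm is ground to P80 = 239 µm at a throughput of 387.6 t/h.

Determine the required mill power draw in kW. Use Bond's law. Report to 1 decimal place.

W = 10·Wi·(P80^(-½) − F80^(-½))
W = 10·11.5·(1/√239 − 1/√1599) = 10·11.5·(0.039677) = 4.5628 kWh/t
P = W·T = 4.5628·387.6 = 1768.6 kW

P = 1768.6 kW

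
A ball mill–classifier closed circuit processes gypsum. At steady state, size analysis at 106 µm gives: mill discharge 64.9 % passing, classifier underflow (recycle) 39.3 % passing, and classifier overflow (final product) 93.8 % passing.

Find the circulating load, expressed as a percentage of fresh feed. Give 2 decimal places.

CL = 112.89 %

Mass balance on the −106 µm fraction:
(1+r)·d = r·u + o ⇒ r = (o−d)/(d−u)
r = (93.8 − 64.9)/(64.9 − 39.3) = 28.9/25.6 = 1.1289
CL = 100·r = 112.89 %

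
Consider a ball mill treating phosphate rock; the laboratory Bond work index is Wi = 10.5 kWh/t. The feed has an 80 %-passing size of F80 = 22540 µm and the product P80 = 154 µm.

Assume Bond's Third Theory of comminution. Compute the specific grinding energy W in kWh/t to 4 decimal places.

W = 7.7618 kWh/t

W = 10·Wi·[P80^(−½) − F80^(−½)]
1/√154 = 0.080582;  1/√22540 = 0.006661
W = 10·10.5·(0.080582 − 0.006661) = 7.7618 kWh/t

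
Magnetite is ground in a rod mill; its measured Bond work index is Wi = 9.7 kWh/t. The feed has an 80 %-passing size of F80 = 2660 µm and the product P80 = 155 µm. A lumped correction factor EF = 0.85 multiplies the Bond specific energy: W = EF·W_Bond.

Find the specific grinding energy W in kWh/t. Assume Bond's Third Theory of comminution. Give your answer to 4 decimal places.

W = 5.0239 kWh/t

W = 10 Wi (1/√P80 − 1/√F80)  [Bond]
1/√155 = 0.080322;  1/√2660 = 0.019389
W = 10·9.7·(0.080322 − 0.019389) = 5.9105 kWh/t
Apply correction: 5.9105 × 0.85 = 5.0239 kWh/t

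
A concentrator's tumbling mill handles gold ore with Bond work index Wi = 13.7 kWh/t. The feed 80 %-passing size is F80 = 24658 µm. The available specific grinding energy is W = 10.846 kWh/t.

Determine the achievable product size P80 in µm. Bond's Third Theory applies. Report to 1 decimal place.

P80 = 136.7 µm

W = 10 Wi (1/√P80 − 1/√F80)  [Bond]
P80^(−½) = W/(10 Wi) + F80^(−½)
  = 10.8460/(10·13.7) + 1/√24658 = 0.079168 + 0.006368 = 0.085536
P80 = (1/0.085536)² = 11.6910² = 136.68 µm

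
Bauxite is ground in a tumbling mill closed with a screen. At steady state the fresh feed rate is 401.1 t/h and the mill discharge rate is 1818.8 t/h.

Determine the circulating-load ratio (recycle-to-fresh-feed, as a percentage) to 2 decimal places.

Mill node: discharge = fresh + recycle.
R = M − F = 1818.8 − 401.1 = 1417.7 t/h
CL = 100·R/F = 100·1417.7/401.1 = 353.45 %

CL = 353.45 %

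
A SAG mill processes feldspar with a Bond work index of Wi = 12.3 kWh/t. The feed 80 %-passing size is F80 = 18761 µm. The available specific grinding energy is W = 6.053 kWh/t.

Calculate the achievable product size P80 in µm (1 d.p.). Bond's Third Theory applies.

P80 = 313.1 µm

W_Bond = 10·Wi·(1/√P₈₀ − 1/√F₈₀)
⇒ 1/√P80 = W/(10 Wi) + 1/√F80
  = 6.0530/(10·12.3) + 1/√18761 = 0.049211 + 0.007301 = 0.056512
P80 = (1/0.056512)² = 17.6953² = 313.12 µm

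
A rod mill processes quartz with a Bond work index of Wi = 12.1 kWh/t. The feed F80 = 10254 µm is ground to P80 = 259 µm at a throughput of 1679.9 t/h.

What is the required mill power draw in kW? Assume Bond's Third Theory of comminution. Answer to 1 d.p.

W = 10 Wi / √P80 − 10 Wi / √F80
W = 10·12.1·(1/√259 − 1/√10254) = 10·12.1·(0.052262) = 6.3237 kWh/t
P = W·T = 6.3237·1679.9 = 10623.1 kW

P = 10623.1 kW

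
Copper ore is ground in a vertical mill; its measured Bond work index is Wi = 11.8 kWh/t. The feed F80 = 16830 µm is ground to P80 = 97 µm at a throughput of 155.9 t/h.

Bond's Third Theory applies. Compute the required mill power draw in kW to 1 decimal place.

P = 1726.0 kW

W = 10 Wi / √P80 − 10 Wi / √F80
W = 10·11.8·(1/√97 − 1/√16830) = 10·11.8·(0.093826) = 11.0715 kWh/t
Power = W × throughput = 11.0715 kWh/t × 155.9 t/h = 1726.0 kW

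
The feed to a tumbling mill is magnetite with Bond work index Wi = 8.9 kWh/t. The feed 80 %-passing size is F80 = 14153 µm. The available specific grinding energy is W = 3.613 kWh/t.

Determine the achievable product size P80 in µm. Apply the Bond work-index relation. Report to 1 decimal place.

P80 = 416.5 µm

Bond: W = 10·Wi·(1/√P80 − 1/√F80)
1/√P80 = 1/√F80 + W/(10·Wi)
  = 3.6130/(10·8.9) + 1/√14153 = 0.040596 + 0.008406 = 0.049001
P80 = (1/0.049001)² = 20.4076² = 416.47 µm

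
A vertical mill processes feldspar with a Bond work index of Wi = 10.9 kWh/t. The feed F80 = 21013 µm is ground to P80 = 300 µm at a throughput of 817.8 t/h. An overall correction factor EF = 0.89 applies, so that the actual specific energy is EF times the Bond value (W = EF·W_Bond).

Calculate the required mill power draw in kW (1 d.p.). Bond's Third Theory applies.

P = 4033.1 kW

W = 10·Wi·(P80^(-½) − F80^(-½))
W = 10·10.9·(1/√300 − 1/√21013) = 10·10.9·(0.050837) = 5.5412 kWh/t
With EF = 0.89: W = 5.5412·0.89 = 4.9316 kWh/t
Power = W × throughput = 4.9316 kWh/t × 817.8 t/h = 4033.1 kW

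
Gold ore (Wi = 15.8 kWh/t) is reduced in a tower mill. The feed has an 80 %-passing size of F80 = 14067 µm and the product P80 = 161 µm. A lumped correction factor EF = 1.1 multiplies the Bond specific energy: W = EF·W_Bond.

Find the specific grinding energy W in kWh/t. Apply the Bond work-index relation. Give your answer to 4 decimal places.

W = 10·Wi·(P80^(-½) − F80^(-½))
1/√161 = 0.078811;  1/√14067 = 0.008431
W = 10·15.8·(0.078811 − 0.008431) = 11.1200 kWh/t
With EF = 1.1: W = 11.1200·1.1 = 12.2320 kWh/t

W = 12.2320 kWh/t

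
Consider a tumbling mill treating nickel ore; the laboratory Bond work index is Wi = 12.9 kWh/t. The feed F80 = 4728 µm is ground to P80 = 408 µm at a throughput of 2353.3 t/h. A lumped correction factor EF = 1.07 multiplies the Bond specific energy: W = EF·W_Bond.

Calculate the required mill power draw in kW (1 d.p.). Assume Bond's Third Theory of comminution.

W = 10·Wi·[P80^(−½) − F80^(−½)]
W = 10·12.9·(1/√408 − 1/√4728) = 10·12.9·(0.034964) = 4.5104 kWh/t
Apply correction: 4.5104 × 1.07 = 4.8261 kWh/t
P_mill = W·ṁ = 4.8261·2353.3 = 11357.3 kW

P = 11357.3 kW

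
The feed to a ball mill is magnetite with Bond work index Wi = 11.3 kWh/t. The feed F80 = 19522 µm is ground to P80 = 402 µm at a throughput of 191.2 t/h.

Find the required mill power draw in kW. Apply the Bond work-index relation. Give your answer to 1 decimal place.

Bond: W = 10·Wi·(1/√P80 − 1/√F80)
W = 10·11.3·(1/√402 − 1/√19522) = 10·11.3·(0.042718) = 4.8272 kWh/t
Mill draw = 4.8272 × 191.2 = 923.0 kW

P = 923.0 kW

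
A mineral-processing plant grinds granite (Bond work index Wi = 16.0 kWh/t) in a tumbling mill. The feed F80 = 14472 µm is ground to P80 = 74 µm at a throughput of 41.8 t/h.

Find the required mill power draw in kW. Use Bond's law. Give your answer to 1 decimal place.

W = 10 Wi (1/√P80 − 1/√F80)  [Bond]
W = 10·16.0·(1/√74 − 1/√14472) = 10·16.0·(0.107935) = 17.2696 kWh/t
Power = W × throughput = 17.2696 kWh/t × 41.8 t/h = 721.9 kW

P = 721.9 kW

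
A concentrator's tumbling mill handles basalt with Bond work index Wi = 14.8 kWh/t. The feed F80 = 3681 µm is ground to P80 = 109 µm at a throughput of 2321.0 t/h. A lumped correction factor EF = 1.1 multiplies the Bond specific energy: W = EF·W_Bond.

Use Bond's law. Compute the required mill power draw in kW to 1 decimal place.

W = 10·Wi·[P80^(−½) − F80^(−½)]
W = 10·14.8·(1/√109 − 1/√3681) = 10·14.8·(0.079300) = 11.7365 kWh/t
W_actual = 1.1 × 11.7365 = 12.9101 kWh/t
Power = W × throughput = 12.9101 kWh/t × 2321.0 t/h = 29964.3 kW

P = 29964.3 kW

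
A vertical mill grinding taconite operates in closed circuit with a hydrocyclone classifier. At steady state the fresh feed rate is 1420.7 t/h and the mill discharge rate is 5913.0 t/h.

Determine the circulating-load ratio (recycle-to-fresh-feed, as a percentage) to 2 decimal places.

Discharge = new feed + return, hence
R = M − F = 5913.0 − 1420.7 = 4492.3 t/h
CL = 100·R/F = 100·4492.3/1420.7 = 316.20 %

CL = 316.20 %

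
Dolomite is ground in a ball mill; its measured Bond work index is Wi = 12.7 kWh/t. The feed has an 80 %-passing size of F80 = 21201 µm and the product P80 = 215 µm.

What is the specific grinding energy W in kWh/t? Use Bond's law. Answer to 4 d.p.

W = 7.7891 kWh/t

Bond:  W = 10 Wi (1/√P − 1/√F)
1/√215 = 0.068199;  1/√21201 = 0.006868
W = 10·12.7·(0.068199 − 0.006868) = 7.7891 kWh/t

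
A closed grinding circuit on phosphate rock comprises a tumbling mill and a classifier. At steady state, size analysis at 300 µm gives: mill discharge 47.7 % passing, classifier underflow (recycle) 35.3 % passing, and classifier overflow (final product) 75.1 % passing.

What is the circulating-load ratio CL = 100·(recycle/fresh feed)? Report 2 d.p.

Let r = R/F. Size balance at 300 µm:
r = (o − d)/(d − u)
r = (75.1 − 47.7)/(47.7 − 35.3) = 27.4/12.4 = 2.2097
CL = 100·r = 220.97 %

CL = 220.97 %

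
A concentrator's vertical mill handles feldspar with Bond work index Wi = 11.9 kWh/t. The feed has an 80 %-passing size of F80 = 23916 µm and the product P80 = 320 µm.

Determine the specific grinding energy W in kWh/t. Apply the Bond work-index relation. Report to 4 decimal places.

W = 5.8828 kWh/t

W = 10 Wi / √P80 − 10 Wi / √F80
1/√320 = 0.055902;  1/√23916 = 0.006466
W = 10·11.9·(0.055902 − 0.006466) = 5.8828 kWh/t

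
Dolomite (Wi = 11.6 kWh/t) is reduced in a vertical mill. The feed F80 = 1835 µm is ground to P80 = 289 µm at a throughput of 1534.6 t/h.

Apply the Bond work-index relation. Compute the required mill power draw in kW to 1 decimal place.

P = 6315.8 kW

W_Bond = 10·Wi·(1/√P₈₀ − 1/√F₈₀)
W = 10·11.6·(1/√289 − 1/√1835) = 10·11.6·(0.035479) = 4.1156 kWh/t
P_mill = W·ṁ = 4.1156·1534.6 = 6315.8 kW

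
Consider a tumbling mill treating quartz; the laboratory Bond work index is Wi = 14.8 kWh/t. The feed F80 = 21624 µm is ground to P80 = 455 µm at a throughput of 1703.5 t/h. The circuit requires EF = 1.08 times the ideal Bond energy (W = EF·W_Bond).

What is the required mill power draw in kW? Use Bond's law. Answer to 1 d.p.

W = 10·Wi·(P80^(-½) − F80^(-½))
W = 10·14.8·(1/√455 − 1/√21624) = 10·14.8·(0.040080) = 5.9319 kWh/t
Apply correction: 5.9319 × 1.08 = 6.4064 kWh/t
P_mill = W·ṁ = 6.4064·1703.5 = 10913.4 kW

P = 10913.4 kW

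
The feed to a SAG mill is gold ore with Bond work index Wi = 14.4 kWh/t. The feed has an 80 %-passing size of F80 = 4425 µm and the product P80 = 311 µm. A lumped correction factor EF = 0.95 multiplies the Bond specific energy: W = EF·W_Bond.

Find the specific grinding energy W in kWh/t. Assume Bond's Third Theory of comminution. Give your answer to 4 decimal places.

Bond: W = 10·Wi·(1/√P80 − 1/√F80)
1/√311 = 0.056705;  1/√4425 = 0.015033
W = 10·14.4·(0.056705 − 0.015033) = 6.0008 kWh/t
Corrected W = EF·W_Bond = 0.95·6.0008 = 5.7007 kWh/t

W = 5.7007 kWh/t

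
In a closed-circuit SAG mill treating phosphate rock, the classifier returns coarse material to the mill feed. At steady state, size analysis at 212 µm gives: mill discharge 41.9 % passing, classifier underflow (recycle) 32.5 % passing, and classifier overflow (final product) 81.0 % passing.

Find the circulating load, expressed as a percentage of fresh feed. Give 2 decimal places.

CL = 415.96 %

Let r = R/F. Size balance at 212 µm:
Fd + Rd = Ru + Fo ⇒ R/F = (o−d)/(d−u)
r = (81.0 − 41.9)/(41.9 − 32.5) = 39.1/9.4 = 4.1596
CL = 100·r = 415.96 %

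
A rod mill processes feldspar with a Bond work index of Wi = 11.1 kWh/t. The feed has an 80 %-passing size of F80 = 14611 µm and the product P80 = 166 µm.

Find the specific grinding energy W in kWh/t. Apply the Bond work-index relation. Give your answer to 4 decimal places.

W = 7.6970 kWh/t

W = 10 Wi (P80^-0.5 − F80^-0.5)
1/√166 = 0.077615;  1/√14611 = 0.008273
W = 10·11.1·(0.077615 − 0.008273) = 7.6970 kWh/t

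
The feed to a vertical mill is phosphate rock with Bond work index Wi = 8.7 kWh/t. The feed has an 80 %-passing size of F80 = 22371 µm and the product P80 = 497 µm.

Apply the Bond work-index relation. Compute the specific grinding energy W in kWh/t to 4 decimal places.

Bond:  W = 10 Wi (1/√P − 1/√F)
1/√497 = 0.044856;  1/√22371 = 0.006686
W = 10·8.7·(0.044856 − 0.006686) = 3.3208 kWh/t

W = 3.3208 kWh/t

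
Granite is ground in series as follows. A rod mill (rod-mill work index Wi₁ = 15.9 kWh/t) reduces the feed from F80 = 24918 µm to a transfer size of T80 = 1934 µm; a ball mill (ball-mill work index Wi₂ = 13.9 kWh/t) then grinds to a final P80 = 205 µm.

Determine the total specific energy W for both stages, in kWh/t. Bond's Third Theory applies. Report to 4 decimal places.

W = 10 Wi (P80^-0.5 − F80^-0.5)
Stage 1 (24918→1934 µm, Wi₁=15.9): W₁ = 10·15.9·(0.022739 − 0.006335) = 2.6082 kWh/t
Stage 2 (1934→205 µm, Wi₂=13.9): W₂ = 10·13.9·(0.069843 − 0.022739) = 6.5475 kWh/t
W = W₁ + W₂ = 2.6082 + 6.5475 = 9.1557 kWh/t

W = 9.1557 kWh/t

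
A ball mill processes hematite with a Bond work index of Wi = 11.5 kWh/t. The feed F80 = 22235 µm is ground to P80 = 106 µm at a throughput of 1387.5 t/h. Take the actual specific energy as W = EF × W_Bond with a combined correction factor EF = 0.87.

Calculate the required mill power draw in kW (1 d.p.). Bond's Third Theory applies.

P = 12552.4 kW

W = 10 Wi / √P80 − 10 Wi / √F80
W = 10·11.5·(1/√106 − 1/√22235) = 10·11.5·(0.090422) = 10.3986 kWh/t
Corrected W = EF·W_Bond = 0.87·10.3986 = 9.0468 kWh/t
Mill draw = 9.0468 × 1387.5 = 12552.4 kW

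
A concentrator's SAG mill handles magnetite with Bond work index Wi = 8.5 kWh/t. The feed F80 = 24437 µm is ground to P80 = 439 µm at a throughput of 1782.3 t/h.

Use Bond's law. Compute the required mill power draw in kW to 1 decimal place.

P = 6261.4 kW

W_Bond = 10·Wi·(1/√P₈₀ − 1/√F₈₀)
W = 10·8.5·(1/√439 − 1/√24437) = 10·8.5·(0.041330) = 3.5131 kWh/t
P = W·T = 3.5131·1782.3 = 6261.4 kW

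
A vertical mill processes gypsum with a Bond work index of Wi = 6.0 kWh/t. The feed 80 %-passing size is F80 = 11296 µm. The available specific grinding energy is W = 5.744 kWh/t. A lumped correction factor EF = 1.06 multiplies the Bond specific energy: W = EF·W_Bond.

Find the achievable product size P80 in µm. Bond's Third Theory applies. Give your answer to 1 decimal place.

W = 10·Wi·[P80^(−½) − F80^(−½)]
W_Bond = W / EF = 5.744 / 1.06 = 5.4189 kWh/t
⇒ 1/√P80 = W_Bond/(10·Wi) + 1/√F80
  = 5.4189/(10·6.0) + 1/√11296 = 0.090314 + 0.009409 = 0.099723
P80 = (1/0.099723)² = 10.0277² = 100.56 µm

P80 = 100.6 µm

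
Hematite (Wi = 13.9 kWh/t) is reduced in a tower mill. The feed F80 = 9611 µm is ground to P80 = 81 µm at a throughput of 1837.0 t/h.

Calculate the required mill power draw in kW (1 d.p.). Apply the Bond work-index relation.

Bond:  W = 10 Wi (1/√P − 1/√F)
W = 10·13.9·(1/√81 − 1/√9611) = 10·13.9·(0.100911) = 14.0266 kWh/t
P = W·T = 14.0266·1837.0 = 25766.9 kW

P = 25766.9 kW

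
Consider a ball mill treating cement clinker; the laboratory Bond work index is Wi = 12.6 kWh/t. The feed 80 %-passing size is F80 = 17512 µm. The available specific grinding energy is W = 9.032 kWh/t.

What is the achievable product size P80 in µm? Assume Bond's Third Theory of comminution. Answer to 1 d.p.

Bond: W = 10·Wi·(1/√P80 − 1/√F80)
1/√P80 = 1/√F80 + W/(10·Wi)
  = 9.0320/(10·12.6) + 1/√17512 = 0.071683 + 0.007557 = 0.079239
P80 = (1/0.079239)² = 12.6200² = 159.26 µm

P80 = 159.3 µm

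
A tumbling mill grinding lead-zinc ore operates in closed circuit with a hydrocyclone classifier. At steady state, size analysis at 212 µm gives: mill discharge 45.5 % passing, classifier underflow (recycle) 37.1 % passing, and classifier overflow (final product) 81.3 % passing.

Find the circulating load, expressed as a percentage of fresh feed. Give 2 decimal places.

Two-product formula at 212 µm:
(1+r)d = ru + o → r = (o−d)/(d−u)
r = (81.3 − 45.5)/(45.5 − 37.1) = 35.8/8.4 = 4.2619
CL = 100·r = 426.19 %

CL = 426.19 %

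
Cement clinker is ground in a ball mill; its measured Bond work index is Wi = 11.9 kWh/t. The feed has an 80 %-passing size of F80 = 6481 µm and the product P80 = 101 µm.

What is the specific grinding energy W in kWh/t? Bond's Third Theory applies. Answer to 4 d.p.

W = 10 Wi (P80^-0.5 − F80^-0.5)
1/√101 = 0.099504;  1/√6481 = 0.012422
W = 10·11.9·(0.099504 − 0.012422) = 10.3628 kWh/t

W = 10.3628 kWh/t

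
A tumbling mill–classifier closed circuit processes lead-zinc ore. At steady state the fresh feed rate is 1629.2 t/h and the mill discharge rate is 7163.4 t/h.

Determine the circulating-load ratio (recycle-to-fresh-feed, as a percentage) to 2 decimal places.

CL = 339.69 %

Steady state: M = F + R.
R = M − F = 7163.4 − 1629.2 = 5534.2 t/h
CL = 100·R/F = 100·5534.2/1629.2 = 339.69 %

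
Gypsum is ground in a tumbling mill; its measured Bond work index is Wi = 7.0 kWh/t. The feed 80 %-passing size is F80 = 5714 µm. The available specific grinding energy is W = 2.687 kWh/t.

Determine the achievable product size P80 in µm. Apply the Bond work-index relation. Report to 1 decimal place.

W = 10·Wi·(P80^(-½) − F80^(-½))
P80^(−½) = W/(10 Wi) + F80^(−½)
  = 2.6870/(10·7.0) + 1/√5714 = 0.038386 + 0.013229 = 0.051615
P80 = (1/0.051615)² = 19.3743² = 375.36 µm

P80 = 375.4 µm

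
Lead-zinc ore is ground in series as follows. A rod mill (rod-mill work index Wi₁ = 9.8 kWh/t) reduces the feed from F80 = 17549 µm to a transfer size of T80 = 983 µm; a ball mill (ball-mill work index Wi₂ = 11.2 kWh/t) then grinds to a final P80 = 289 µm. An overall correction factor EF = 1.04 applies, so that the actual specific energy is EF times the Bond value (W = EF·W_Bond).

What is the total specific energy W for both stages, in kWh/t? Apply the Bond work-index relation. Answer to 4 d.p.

W = 5.6180 kWh/t

Bond: W = 10·Wi·(1/√P80 − 1/√F80)
Stage 1 (17549→983 µm, Wi₁=9.8): W₁ = 10·9.8·(0.031895 − 0.007549) = 2.3859 kWh/t
Stage 2 (983→289 µm, Wi₂=11.2): W₂ = 10·11.2·(0.058824 − 0.031895) = 3.0160 kWh/t
W = W₁ + W₂ = 2.3859 + 3.0160 = 5.4019 kWh/t
Apply correction: 5.4019 × 1.04 = 5.6180 kWh/t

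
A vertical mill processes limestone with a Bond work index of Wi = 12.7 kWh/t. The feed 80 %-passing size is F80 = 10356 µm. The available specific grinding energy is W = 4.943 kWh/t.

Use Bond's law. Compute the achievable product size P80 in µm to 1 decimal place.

W = 10·Wi·(P80^(-½) − F80^(-½))
⇒ 1/√P80 = W/(10 Wi) + 1/√F80
  = 4.9430/(10·12.7) + 1/√10356 = 0.038921 + 0.009827 = 0.048748
P80 = (1/0.048748)² = 20.5137² = 420.81 µm

P80 = 420.8 µm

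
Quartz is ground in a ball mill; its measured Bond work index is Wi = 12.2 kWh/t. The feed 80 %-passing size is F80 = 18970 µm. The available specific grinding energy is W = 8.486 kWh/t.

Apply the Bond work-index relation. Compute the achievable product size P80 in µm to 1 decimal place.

Bond: W = 10·Wi·(1/√P80 − 1/√F80)
⇒ 1/√P80 = W/(10 Wi) + 1/√F80
  = 8.4860/(10·12.2) + 1/√18970 = 0.069557 + 0.007260 = 0.076818
P80 = (1/0.076818)² = 13.0178² = 169.46 µm

P80 = 169.5 µm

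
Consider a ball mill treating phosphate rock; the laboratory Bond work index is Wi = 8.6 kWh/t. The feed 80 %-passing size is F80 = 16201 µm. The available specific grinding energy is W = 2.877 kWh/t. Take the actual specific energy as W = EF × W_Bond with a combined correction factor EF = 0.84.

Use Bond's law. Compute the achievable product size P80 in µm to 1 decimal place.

P80 = 439.8 µm

Bond: W = 10·Wi·(1/√P80 − 1/√F80)
W_Bond = W / EF = 2.877 / 0.84 = 3.4250 kWh/t
1/√P80 = 1/√F80 + W_Bond/(10·Wi)
  = 3.4250/(10·8.6) + 1/√16201 = 0.039826 + 0.007856 = 0.047682
P80 = (1/0.047682)² = 20.9722² = 439.83 µm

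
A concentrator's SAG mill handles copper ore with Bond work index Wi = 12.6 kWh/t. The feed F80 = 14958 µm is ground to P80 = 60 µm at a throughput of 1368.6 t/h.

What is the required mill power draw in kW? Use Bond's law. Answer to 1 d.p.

Bond: W = 10·Wi·(1/√P80 − 1/√F80)
W = 10·12.6·(1/√60 − 1/√14958) = 10·12.6·(0.120923) = 15.2363 kWh/t
P_mill = W·ṁ = 15.2363·1368.6 = 20852.4 kW

P = 20852.4 kW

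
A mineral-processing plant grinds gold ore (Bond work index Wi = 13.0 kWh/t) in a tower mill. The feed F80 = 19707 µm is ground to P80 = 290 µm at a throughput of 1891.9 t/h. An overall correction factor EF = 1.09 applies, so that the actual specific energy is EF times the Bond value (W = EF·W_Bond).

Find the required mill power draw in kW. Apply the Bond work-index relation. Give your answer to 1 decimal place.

W = 10 Wi (P80^-0.5 − F80^-0.5)
W = 10·13.0·(1/√290 − 1/√19707) = 10·13.0·(0.051599) = 6.7078 kWh/t
With EF = 1.09: W = 6.7078·1.09 = 7.3115 kWh/t
Power = W × throughput = 7.3115 kWh/t × 1891.9 t/h = 13832.7 kW

P = 13832.7 kW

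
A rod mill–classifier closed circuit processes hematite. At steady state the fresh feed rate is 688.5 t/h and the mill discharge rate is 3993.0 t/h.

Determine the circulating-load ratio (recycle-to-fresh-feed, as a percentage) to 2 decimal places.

Mill node: discharge = fresh + recycle.
R = M − F = 3993.0 − 688.5 = 3304.5 t/h
CL = 100·R/F = 100·3304.5/688.5 = 479.96 %

CL = 479.96 %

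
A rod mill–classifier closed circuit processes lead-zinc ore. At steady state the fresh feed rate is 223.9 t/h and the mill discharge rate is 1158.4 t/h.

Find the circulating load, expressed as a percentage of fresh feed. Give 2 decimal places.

CL = 417.37 %

Mill node: discharge = fresh + recycle.
R = M − F = 1158.4 − 223.9 = 934.5 t/h
CL = 100·R/F = 100·934.5/223.9 = 417.37 %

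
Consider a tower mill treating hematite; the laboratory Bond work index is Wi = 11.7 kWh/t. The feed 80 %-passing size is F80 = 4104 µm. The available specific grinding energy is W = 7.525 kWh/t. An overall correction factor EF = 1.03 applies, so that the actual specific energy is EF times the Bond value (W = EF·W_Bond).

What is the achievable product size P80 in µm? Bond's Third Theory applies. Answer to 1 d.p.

P80 = 164.1 µm

W = 10 Wi (1/√P80 − 1/√F80)  [Bond]
W_Bond = W / EF = 7.525 / 1.03 = 7.3058 kWh/t
1/√P80 = 1/√F80 + W_Bond/(10·Wi)
  = 7.3058/(10·11.7) + 1/√4104 = 0.062443 + 0.015610 = 0.078053
P80 = (1/0.078053)² = 12.8119² = 164.14 µm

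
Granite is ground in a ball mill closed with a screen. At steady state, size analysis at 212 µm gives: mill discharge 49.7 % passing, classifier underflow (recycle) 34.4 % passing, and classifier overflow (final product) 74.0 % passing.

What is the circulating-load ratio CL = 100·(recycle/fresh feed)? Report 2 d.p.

CL = 158.82 %

Balance %-passing 212 µm (r = R/F):
(1+r)d = ru + o → r = (o−d)/(d−u)
r = (74.0 − 49.7)/(49.7 − 34.4) = 24.3/15.3 = 1.5882
CL = 100·r = 158.82 %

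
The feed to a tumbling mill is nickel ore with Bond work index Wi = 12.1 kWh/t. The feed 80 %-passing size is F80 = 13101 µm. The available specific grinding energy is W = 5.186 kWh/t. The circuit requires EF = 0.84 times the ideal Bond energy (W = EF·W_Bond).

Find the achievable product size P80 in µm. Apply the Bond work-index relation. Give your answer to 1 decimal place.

P80 = 280.0 µm

Bond: W = 10·Wi·(1/√P80 − 1/√F80)
W_Bond = W / EF = 5.186 / 0.84 = 6.1738 kWh/t
1/√P80 = 1/√F80 + W_Bond/(10·Wi)
  = 6.1738/(10·12.1) + 1/√13101 = 0.051023 + 0.008737 = 0.059760
P80 = (1/0.059760)² = 16.7336² = 280.01 µm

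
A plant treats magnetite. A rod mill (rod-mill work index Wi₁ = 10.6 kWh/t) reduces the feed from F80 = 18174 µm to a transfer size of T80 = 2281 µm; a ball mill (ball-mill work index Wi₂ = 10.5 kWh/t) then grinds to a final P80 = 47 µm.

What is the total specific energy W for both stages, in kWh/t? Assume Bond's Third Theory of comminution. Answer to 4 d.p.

W = 14.5505 kWh/t

W = 10·Wi·[P80^(−½) − F80^(−½)]
Stage 1 (18174→2281 µm, Wi₁=10.6): W₁ = 10·10.6·(0.020938 − 0.007418) = 1.4332 kWh/t
Stage 2 (2281→47 µm, Wi₂=10.5): W₂ = 10·10.5·(0.145865 − 0.020938) = 13.1173 kWh/t
W = W₁ + W₂ = 1.4332 + 13.1173 = 14.5505 kWh/t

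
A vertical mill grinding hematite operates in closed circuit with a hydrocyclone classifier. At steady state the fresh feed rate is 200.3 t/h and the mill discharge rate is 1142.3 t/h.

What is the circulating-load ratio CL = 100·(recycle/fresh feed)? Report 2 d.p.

Discharge = new feed + return, hence
R = M − F = 1142.3 − 200.3 = 942.0 t/h
CL = 100·R/F = 100·942.0/200.3 = 470.29 %

CL = 470.29 %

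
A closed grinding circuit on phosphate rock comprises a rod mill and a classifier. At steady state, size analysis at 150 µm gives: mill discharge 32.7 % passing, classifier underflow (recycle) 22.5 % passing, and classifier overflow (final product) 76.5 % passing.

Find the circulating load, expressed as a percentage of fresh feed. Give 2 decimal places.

Mass balance on the −150 µm fraction:
r = (o − d)/(d − u)
r = (76.5 − 32.7)/(32.7 − 22.5) = 43.8/10.2 = 4.2941
CL = 100·r = 429.41 %

CL = 429.41 %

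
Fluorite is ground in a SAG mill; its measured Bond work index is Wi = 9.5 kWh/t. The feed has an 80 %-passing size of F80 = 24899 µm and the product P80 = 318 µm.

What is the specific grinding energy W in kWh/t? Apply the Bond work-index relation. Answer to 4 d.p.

W = 4.7253 kWh/t

W = 10 Wi / √P80 − 10 Wi / √F80
1/√318 = 0.056077;  1/√24899 = 0.006337
W = 10·9.5·(0.056077 − 0.006337) = 4.7253 kWh/t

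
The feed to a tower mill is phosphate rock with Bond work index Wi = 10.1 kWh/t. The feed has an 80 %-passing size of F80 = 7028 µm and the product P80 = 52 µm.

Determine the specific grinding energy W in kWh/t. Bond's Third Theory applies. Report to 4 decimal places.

W = 12.8014 kWh/t

W = 10·Wi·[P80^(−½) − F80^(−½)]
1/√52 = 0.138675;  1/√7028 = 0.011928
W = 10·10.1·(0.138675 − 0.011928) = 12.8014 kWh/t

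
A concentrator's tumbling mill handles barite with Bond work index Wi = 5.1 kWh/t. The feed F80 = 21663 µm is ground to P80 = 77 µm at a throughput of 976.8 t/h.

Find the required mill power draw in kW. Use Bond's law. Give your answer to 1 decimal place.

P = 5338.7 kW

W = 10 Wi (1/√P80 − 1/√F80)  [Bond]
W = 10·5.1·(1/√77 − 1/√21663) = 10·5.1·(0.107166) = 5.4655 kWh/t
Power = W × throughput = 5.4655 kWh/t × 976.8 t/h = 5338.7 kW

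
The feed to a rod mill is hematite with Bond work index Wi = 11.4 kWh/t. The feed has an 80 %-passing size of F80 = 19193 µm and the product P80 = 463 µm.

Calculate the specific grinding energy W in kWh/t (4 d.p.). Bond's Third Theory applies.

W = 4.4752 kWh/t

W = 10 Wi / √P80 − 10 Wi / √F80
1/√463 = 0.046474;  1/√19193 = 0.007218
W = 10·11.4·(0.046474 − 0.007218) = 4.4752 kWh/t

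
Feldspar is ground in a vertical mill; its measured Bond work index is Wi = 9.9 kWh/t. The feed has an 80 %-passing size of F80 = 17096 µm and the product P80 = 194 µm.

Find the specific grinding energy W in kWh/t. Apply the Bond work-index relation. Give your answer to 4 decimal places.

Bond:  W = 10 Wi (1/√P − 1/√F)
1/√194 = 0.071796;  1/√17096 = 0.007648
W = 10·9.9·(0.071796 − 0.007648) = 6.3506 kWh/t

W = 6.3506 kWh/t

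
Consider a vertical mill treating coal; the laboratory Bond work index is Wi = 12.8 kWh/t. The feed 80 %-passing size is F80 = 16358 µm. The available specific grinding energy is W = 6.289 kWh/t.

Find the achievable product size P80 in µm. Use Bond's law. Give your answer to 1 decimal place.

Bond: W = 10·Wi·(1/√P80 − 1/√F80)
1/√P80 = 1/√F80 + W/(10·Wi)
  = 6.2890/(10·12.8) + 1/√16358 = 0.049133 + 0.007819 = 0.056952
P80 = (1/0.056952)² = 17.5588² = 308.31 µm

P80 = 308.3 µm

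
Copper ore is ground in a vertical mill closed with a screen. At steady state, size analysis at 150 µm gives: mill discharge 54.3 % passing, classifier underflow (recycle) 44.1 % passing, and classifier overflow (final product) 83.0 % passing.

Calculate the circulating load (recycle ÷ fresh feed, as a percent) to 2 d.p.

Classifier node, passing 150 µm:
r = (o − d)/(d − u)
r = (83.0 − 54.3)/(54.3 − 44.1) = 28.7/10.2 = 2.8137
CL = 100·r = 281.37 %

CL = 281.37 %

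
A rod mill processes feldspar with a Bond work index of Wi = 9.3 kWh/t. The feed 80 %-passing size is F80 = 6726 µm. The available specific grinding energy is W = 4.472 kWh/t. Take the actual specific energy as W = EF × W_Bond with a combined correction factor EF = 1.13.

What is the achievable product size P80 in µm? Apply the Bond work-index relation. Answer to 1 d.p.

P80 = 333.6 µm

W = 10 Wi / √P80 − 10 Wi / √F80
W_Bond = W / EF = 4.472 / 1.13 = 3.9575 kWh/t
P80^-0.5 = F80^-0.5 + W_Bond/(10 Wi)
  = 3.9575/(10·9.3) + 1/√6726 = 0.042554 + 0.012193 = 0.054747
P80 = (1/0.054747)² = 18.2657² = 333.64 µm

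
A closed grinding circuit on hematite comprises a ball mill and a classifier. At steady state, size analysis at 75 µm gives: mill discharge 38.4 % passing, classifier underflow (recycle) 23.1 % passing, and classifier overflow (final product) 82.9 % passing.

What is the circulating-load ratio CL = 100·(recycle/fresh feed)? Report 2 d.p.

Classifier node, passing 75 µm:
r = (o − d)/(d − u)
r = (82.9 − 38.4)/(38.4 − 23.1) = 44.5/15.3 = 2.9085
CL = 100·r = 290.85 %

CL = 290.85 %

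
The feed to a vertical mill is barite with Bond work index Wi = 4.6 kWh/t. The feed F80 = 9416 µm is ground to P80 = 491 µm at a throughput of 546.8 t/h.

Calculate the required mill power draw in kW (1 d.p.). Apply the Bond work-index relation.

P = 875.9 kW

W_Bond = 10·Wi·(1/√P₈₀ − 1/√F₈₀)
W = 10·4.6·(1/√491 − 1/√9416) = 10·4.6·(0.034824) = 1.6019 kWh/t
Mill draw = 1.6019 × 546.8 = 875.9 kW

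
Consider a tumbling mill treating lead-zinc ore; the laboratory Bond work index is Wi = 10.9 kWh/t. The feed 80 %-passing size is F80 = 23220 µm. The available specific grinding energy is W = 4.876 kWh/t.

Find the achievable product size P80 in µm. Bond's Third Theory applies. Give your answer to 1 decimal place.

P80 = 380.0 µm

Bond:  W = 10 Wi (1/√P − 1/√F)
⇒ 1/√P80 = W/(10·Wi) + 1/√F80
  = 4.8760/(10·10.9) + 1/√23220 = 0.044734 + 0.006562 = 0.051296
P80 = (1/0.051296)² = 19.4945² = 380.04 µm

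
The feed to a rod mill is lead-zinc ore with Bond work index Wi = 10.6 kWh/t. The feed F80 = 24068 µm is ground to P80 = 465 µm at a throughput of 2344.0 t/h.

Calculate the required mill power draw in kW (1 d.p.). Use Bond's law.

W = 10 Wi (P80^-0.5 − F80^-0.5)
W = 10·10.6·(1/√465 − 1/√24068) = 10·10.6·(0.039928) = 4.2324 kWh/t
Power = W × throughput = 4.2324 kWh/t × 2344.0 t/h = 9920.7 kW

P = 9920.7 kW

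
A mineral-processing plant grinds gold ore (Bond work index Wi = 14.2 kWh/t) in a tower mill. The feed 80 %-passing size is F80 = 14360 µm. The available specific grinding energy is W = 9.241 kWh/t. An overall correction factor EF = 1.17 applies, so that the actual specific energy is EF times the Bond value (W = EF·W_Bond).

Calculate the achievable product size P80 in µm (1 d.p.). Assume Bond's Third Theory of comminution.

P80 = 244.4 µm

W = 10 Wi / √P80 − 10 Wi / √F80
W_Bond = W / EF = 9.241 / 1.17 = 7.8983 kWh/t
1/√P80 = 1/√F80 + W_Bond/(10·Wi)
  = 7.8983/(10·14.2) + 1/√14360 = 0.055622 + 0.008345 = 0.063967
P80 = (1/0.063967)² = 15.6331² = 244.39 µm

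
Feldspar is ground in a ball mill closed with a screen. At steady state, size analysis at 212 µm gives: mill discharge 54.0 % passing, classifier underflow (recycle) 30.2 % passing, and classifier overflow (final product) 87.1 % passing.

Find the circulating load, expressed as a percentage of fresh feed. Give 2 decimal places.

CL = 139.08 %

Balance %-passing 212 µm (r = R/F):
(1+r)·d = r·u + o ⇒ r = (o−d)/(d−u)
r = (87.1 − 54.0)/(54.0 − 30.2) = 33.1/23.8 = 1.3908
CL = 100·r = 139.08 %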